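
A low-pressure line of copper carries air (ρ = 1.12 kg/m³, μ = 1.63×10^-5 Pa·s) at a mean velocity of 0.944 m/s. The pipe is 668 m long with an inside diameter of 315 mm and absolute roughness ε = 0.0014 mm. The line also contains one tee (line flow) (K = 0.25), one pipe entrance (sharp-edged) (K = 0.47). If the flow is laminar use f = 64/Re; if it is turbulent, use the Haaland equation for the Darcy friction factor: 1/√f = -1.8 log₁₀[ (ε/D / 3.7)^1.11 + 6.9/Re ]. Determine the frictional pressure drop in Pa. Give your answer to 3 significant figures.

ΔP ≈ 27.5 Pa

Reynolds number Re = ρVD/μ = 1.12 · 0.944 · 0.315 / 1.63e-05 = 2.043e+04.
Re > 4000 → turbulent. Relative roughness ε/D = 1.4e-06/0.315 = 4.44e-06. Haaland: 1/√f = -1.8 log₁₀[(4.44e-06/3.7)^1.11 + 6.9/2.043e+04] = -1.8 log₁₀[2.68e-07 + 0.000338] = 6.248, so f = 0.02562.
Total minor-loss coefficient ΣK = 1·0.25 + 1·0.47 = 0.72.
ΔP = [f·L/D + ΣK]·(ρV²/2) = [0.02562·668/0.315 + 0.72]·(1.12·0.944²/2) = [54.32 + 0.72]·0.499 = 27.47 Pa.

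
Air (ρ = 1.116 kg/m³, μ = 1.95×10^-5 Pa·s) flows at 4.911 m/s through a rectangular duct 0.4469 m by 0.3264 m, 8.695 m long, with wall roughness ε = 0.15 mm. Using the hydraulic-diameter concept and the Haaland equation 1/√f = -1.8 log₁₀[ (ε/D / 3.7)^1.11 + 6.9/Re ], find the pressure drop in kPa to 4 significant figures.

Hydraulic diameter D_h = 4A/P = 4·(0.4469·0.3264)/(2·(0.4469+0.3264)) = 0.5835/1.547 = 0.3773 m.
Re = ρVD_h/μ = 1.116·4.911·0.3773/1.95e-05 = 1.06e+05.
ε/D_h = 0.00015/0.3773 = 0.000398; Haaland gives 1/√f = -1.8 log₁₀[3.93e-05+6.51e-05] = 7.166, so f = 0.01947.
ΔP = f(L/D_h)(ρV²/2) = 0.01947·8.695/0.3773·13.46 = 6.04 Pa.
ΔP = 0.006040 kPa.

ΔP ≈ 0.006040 kPa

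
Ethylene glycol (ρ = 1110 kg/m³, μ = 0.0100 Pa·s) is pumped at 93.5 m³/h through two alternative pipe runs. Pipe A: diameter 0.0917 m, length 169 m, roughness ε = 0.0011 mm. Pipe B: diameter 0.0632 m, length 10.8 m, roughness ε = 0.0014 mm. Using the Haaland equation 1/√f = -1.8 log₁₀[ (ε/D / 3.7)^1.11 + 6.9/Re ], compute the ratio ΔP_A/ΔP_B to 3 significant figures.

ΔP_A/ΔP_B ≈ 2.64

Pipe A: V = Q/A = 0.02597/0.006604 = 3.933 m/s; Re = 4.003e+04; ε/D = 1.2e-05; Haaland → f = 0.02181; ΔP_A = f(L/D)(ρV²/2) = 3.451e+05 Pa.
Pipe B: V = Q/A = 0.02597/0.003137 = 8.279 m/s; Re = 5.808e+04; ε/D = 2.22e-05; Haaland → f = 0.02009; ΔP_B = f(L/D)(ρV²/2) = 1.306e+05 Pa.
ΔP_A/ΔP_B = 3.451e+05/1.306e+05 = 2.64.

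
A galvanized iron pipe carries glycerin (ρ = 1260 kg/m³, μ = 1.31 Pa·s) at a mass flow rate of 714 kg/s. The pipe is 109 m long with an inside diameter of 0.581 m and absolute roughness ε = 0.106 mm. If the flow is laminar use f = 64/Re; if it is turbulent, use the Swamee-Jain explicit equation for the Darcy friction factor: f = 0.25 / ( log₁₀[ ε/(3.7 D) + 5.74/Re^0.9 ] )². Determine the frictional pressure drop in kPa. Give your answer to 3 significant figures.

ΔP ≈ 28.9 kPa

A = πD²/4 = π(0.581)²/4 = 0.2651 m²; mean velocity V = ṁ/(ρA) = 714/(1260 · 0.2651) = 2.137 m/s.
Reynolds number Re = ρVD/μ = 1260 · 2.137 · 0.581 / 1.31 = 1194.
Re < 2300 → laminar flow, so f = 64/Re = 64/1194 = 0.05358 (the turbulent correlation is not needed).
Darcy-Weisbach: ΔP = f(L/D)(ρV²/2) = 0.05358·(109/0.581)·(1260·2.137²/2) = 0.05358·187.6·2878 = 2.893e+04 Pa.
ΔP = 2.893e+04 Pa = 28.9 kPa.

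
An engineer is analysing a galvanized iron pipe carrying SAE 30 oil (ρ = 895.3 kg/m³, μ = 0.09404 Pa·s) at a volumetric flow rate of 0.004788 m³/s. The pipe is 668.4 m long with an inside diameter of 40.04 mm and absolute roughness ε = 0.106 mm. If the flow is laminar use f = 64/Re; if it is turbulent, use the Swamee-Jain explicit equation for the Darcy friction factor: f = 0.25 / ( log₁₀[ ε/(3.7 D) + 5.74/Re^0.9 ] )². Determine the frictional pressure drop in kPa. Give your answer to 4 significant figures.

ΔP ≈ 4771 kPa

Cross-sectional area A = πD²/4 = π(0.04004)²/4 = 0.001259 m²; mean velocity V = Q/A = 0.004788/0.001259 = 3.803 m/s.
Reynolds number Re = ρVD/μ = 895.3 · 3.803 · 0.04004 / 0.094 = 1450.
Re < 2300 → laminar flow, so f = 64/Re = 64/1450 = 0.04415 (the turbulent correlation is not needed).
Darcy-Weisbach: ΔP = f(L/D)(ρV²/2) = 0.04415·(668.4/0.04004)·(895.3·3.803²/2) = 0.04415·1.669e+04·6473 = 4.771e+06 Pa.
ΔP = 4.771e+06 Pa = 4771 kPa.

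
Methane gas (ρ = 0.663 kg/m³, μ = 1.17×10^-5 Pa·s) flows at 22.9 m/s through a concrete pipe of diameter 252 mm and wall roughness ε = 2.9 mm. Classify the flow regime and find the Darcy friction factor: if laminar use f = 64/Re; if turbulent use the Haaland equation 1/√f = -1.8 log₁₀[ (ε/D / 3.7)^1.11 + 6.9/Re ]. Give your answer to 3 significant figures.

f ≈ 0.0400

Re = ρVD/μ = 0.663·22.9·0.252/1.17e-05 = 3.27e+05.
Re > 4000 → turbulent. ε/D = 0.0029/0.252 = 0.0115; Haaland: 1/√f = -1.8 log₁₀[0.00165 + 2.11e-05] = 4.999, so f = 0.04001.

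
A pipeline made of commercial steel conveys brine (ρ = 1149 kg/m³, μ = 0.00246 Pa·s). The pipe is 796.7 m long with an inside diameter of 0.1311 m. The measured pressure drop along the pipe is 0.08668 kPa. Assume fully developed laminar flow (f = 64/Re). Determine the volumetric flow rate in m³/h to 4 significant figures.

For laminar flow, f = 64/Re with Re = ρVD/μ, so Darcy-Weisbach reduces to ΔP = 32μLV/D². Solving for V: V = ΔP·D²/(32μL) = 86.68·(0.1311)²/(32·0.00246·796.7) = 0.02375 m/s.
Check: Re = ρVD/μ = 1149·0.02375·0.1311/0.00246 = 1455 < 2300, so the laminar assumption holds.
Q = V·A = 0.02375·(π/4·0.1311²) = 0.0003207 m³/s = 1.154 m³/h.

Q ≈ 1.154 m³/h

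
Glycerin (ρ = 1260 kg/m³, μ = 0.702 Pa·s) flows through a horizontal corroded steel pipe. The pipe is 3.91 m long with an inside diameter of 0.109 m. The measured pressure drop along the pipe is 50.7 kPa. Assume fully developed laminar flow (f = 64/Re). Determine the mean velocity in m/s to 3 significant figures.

For laminar flow, f = 64/Re with Re = ρVD/μ, so Darcy-Weisbach reduces to ΔP = 32μLV/D². Solving for V: V = ΔP·D²/(32μL) = 5.07e+04·(0.109)²/(32·0.702·3.91) = 6.858 m/s.
Check: Re = ρVD/μ = 1260·6.858·0.109/0.702 = 1342 < 2300, so the laminar assumption holds.

V ≈ 6.86 m/s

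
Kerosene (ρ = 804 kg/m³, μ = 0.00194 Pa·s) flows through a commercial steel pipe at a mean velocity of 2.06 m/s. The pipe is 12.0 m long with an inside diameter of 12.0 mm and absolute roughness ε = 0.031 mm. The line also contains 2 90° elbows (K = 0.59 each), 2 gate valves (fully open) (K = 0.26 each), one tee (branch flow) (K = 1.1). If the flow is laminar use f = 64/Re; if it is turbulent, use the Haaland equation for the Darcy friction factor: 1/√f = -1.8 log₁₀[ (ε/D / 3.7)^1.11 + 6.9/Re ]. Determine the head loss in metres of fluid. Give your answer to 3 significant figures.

h_f ≈ 8.00 m

Reynolds number Re = ρVD/μ = 804 · 2.06 · 0.012 / 0.00194 = 1.024e+04.
Re > 4000 → turbulent. Relative roughness ε/D = 3.1e-05/0.012 = 0.00258. Haaland: 1/√f = -1.8 log₁₀[(0.00258/3.7)^1.11 + 6.9/1.024e+04] = -1.8 log₁₀[0.000314 + 0.000674] = 5.41, so f = 0.03417.
Total minor-loss coefficient ΣK = 2·0.59 + 2·0.26 + 1·1.1 = 2.8.
ΔP = [f·L/D + ΣK]·(ρV²/2) = [0.03417·12/0.012 + 2.8]·(804·2.06²/2) = [34.17 + 2.8]·1706 = 6.307e+04 Pa.
Head loss h_f = ΔP/(ρg) = 6.307e+04/(804·9.81) = 8.00 m.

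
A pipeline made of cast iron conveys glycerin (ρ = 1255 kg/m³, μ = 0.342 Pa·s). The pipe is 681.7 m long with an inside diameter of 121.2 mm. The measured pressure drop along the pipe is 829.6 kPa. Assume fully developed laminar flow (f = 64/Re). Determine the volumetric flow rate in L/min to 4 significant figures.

For laminar flow, f = 64/Re with Re = ρVD/μ, so Darcy-Weisbach reduces to ΔP = 32μLV/D². Solving for V: V = ΔP·D²/(32μL) = 8.296e+05·(0.1212)²/(32·0.342·681.7) = 1.633 m/s.
Check: Re = ρVD/μ = 1255·1.633·0.1212/0.342 = 726.5 < 2300, so the laminar assumption holds.
Q = V·A = 1.633·(π/4·0.1212²) = 0.01885 m³/s = 1131 L/min.

Q ≈ 1131 L/min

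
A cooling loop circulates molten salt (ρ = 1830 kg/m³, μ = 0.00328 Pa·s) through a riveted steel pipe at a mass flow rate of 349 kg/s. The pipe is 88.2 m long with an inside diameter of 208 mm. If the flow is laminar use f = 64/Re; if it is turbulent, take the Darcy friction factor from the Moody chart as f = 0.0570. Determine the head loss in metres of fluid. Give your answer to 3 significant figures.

A = πD²/4 = π(0.208)²/4 = 0.03398 m²; mean velocity V = ṁ/(ρA) = 349/(1830 · 0.03398) = 5.613 m/s.
Reynolds number Re = ρVD/μ = 1830 · 5.613 · 0.208 / 0.00328 = 6.513e+05.
Re > 4000 → turbulent; use the Moody-chart value f = 0.0570.
Darcy-Weisbach: ΔP = f(L/D)(ρV²/2) = 0.057·(88.2/0.208)·(1830·5.613²/2) = 0.057·424·2.882e+04 = 6.967e+05 Pa.
Head loss h_f = ΔP/(ρg) = 6.967e+05/(1830·9.81) = 38.8 m.

h_f ≈ 38.8 m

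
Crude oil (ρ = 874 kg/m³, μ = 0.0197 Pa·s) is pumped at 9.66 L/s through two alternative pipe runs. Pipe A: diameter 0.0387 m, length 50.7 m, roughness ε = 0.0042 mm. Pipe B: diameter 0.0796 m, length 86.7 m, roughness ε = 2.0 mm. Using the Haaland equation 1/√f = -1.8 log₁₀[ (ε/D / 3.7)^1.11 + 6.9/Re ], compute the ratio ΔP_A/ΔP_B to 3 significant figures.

ΔP_A/ΔP_B ≈ 10.5

Pipe A: V = Q/A = 0.00966/0.001176 = 8.212 m/s; Re = 1.41e+04; ε/D = 0.000109; Haaland → f = 0.0283; ΔP_A = f(L/D)(ρV²/2) = 1.093e+06 Pa.
Pipe B: V = Q/A = 0.00966/0.004976 = 1.941 m/s; Re = 6855; ε/D = 0.0251; Haaland → f = 0.05797; ΔP_B = f(L/D)(ρV²/2) = 1.04e+05 Pa.
ΔP_A/ΔP_B = 1.093e+06/1.04e+05 = 10.5.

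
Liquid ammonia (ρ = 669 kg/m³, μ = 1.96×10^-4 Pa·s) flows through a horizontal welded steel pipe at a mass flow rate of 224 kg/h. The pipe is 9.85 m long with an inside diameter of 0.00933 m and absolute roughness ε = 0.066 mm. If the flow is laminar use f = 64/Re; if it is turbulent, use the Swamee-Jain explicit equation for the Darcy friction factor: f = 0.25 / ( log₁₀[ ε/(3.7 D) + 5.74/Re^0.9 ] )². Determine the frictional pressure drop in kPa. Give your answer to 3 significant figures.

ΔP ≈ 23.5 kPa

ṁ = 224 kg/h = 224/3600 = 0.06222 kg/s.
A = πD²/4 = π(0.00933)²/4 = 6.837e-05 m²; mean velocity V = ṁ/(ρA) = 0.06222/(669 · 6.837e-05) = 1.36 m/s.
Reynolds number Re = ρVD/μ = 669 · 1.36 · 0.00933 / 0.000196 = 4.332e+04.
Re > 4000 → turbulent. Relative roughness ε/D = 6.6e-05/0.00933 = 0.00707. Swamee-Jain: f = 0.25/(log₁₀[0.00707/3.7 + 5.74/4.332e+04^0.9])² = 0.25/(log₁₀[0.00191 + 0.000385])² = 0.25/(-2.639)² = 0.0359.
Darcy-Weisbach: ΔP = f(L/D)(ρV²/2) = 0.0359·(9.85/0.00933)·(669·1.36²/2) = 0.0359·1056·619.1 = 2.346e+04 Pa.
ΔP = 2.346e+04 Pa = 23.5 kPa.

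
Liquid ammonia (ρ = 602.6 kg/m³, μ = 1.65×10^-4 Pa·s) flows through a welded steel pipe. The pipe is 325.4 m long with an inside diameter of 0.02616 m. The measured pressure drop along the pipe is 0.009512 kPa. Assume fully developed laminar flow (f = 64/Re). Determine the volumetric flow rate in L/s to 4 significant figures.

For laminar flow, f = 64/Re with Re = ρVD/μ, so Darcy-Weisbach reduces to ΔP = 32μLV/D². Solving for V: V = ΔP·D²/(32μL) = 9.512·(0.02616)²/(32·0.000165·325.4) = 0.003789 m/s.
Check: Re = ρVD/μ = 602.6·0.003789·0.02616/0.000165 = 362 < 2300, so the laminar assumption holds.
Q = V·A = 0.003789·(π/4·0.02616²) = 2.036e-06 m³/s = 0.002036 L/s.

Q ≈ 0.002036 L/s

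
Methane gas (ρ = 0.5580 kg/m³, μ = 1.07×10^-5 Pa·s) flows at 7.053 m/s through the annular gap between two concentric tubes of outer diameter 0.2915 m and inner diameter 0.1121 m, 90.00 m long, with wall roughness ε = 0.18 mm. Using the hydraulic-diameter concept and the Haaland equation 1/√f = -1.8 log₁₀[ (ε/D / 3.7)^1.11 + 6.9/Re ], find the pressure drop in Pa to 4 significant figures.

ΔP ≈ 159.7 Pa

Hydraulic diameter D_h = 4A/P = D_o - D_i = 0.2915 - 0.1121 = 0.1794 m.
Re = ρVD_h/μ = 0.558·7.053·0.1794/1.07e-05 = 6.599e+04.
ε/D_h = 0.00018/0.1794 = 0.001; Haaland gives 1/√f = -1.8 log₁₀[0.00011+0.000105] = 6.604, so f = 0.02293.
ΔP = f(L/D_h)(ρV²/2) = 0.02293·90/0.1794·13.88 = 159.7 Pa.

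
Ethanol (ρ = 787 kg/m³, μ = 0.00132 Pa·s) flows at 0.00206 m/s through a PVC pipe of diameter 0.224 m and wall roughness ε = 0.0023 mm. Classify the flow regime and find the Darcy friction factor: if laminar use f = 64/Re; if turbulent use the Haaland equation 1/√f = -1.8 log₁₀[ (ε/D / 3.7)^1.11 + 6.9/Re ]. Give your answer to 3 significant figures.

Re = ρVD/μ = 787·0.00206·0.224/0.00132 = 275.1.
Re < 2300 → laminar, so f = 64/Re = 0.2326 (roughness is irrelevant in laminar flow).

f ≈ 0.233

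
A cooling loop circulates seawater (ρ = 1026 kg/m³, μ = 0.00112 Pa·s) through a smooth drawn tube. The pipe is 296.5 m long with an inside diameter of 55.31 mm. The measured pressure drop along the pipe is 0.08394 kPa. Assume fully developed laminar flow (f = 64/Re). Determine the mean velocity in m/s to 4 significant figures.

V ≈ 0.02416 m/s

For laminar flow, f = 64/Re with Re = ρVD/μ, so Darcy-Weisbach reduces to ΔP = 32μLV/D². Solving for V: V = ΔP·D²/(32μL) = 83.94·(0.05531)²/(32·0.00112·296.5) = 0.02416 m/s.
Check: Re = ρVD/μ = 1026·0.02416·0.05531/0.00112 = 1224 < 2300, so the laminar assumption holds.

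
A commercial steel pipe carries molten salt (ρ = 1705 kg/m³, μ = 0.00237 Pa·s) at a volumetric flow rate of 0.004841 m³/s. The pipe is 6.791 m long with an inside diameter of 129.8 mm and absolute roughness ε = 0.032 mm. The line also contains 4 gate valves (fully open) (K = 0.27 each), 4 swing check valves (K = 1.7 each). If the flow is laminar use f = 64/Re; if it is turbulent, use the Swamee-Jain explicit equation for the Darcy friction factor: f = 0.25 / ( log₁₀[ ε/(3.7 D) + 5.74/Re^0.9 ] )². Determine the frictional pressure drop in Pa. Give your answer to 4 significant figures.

ΔP ≈ 1039 Pa

Cross-sectional area A = πD²/4 = π(0.1298)²/4 = 0.01323 m²; mean velocity V = Q/A = 0.004841/0.01323 = 0.3658 m/s.
Reynolds number Re = ρVD/μ = 1705 · 0.3658 · 0.1298 / 0.00237 = 3.416e+04.
Re > 4000 → turbulent. Relative roughness ε/D = 3.2e-05/0.1298 = 0.000247. Swamee-Jain: f = 0.25/(log₁₀[0.000247/3.7 + 5.74/3.416e+04^0.9])² = 0.25/(log₁₀[6.66e-05 + 0.000477])² = 0.25/(-3.265)² = 0.02346.
Total minor-loss coefficient ΣK = 4·0.27 + 4·1.7 = 7.88.
ΔP = [f·L/D + ΣK]·(ρV²/2) = [0.02346·6.791/0.1298 + 7.88]·(1705·0.3658²/2) = [1.227 + 7.88]·114.1 = 1039 Pa.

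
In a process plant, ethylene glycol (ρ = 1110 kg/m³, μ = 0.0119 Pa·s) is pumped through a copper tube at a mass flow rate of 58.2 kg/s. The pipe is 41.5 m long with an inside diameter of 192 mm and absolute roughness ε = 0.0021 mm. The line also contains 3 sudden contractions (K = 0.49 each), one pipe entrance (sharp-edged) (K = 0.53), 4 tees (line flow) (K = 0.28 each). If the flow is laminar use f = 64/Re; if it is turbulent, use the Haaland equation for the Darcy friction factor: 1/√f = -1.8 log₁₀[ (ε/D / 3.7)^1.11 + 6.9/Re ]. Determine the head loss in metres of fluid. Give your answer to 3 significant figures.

h_f ≈ 1.35 m

A = πD²/4 = π(0.192)²/4 = 0.02895 m²; mean velocity V = ṁ/(ρA) = 58.2/(1110 · 0.02895) = 1.811 m/s.
Reynolds number Re = ρVD/μ = 1110 · 1.811 · 0.192 / 0.0119 = 3.243e+04.
Re > 4000 → turbulent. Relative roughness ε/D = 2.1e-06/0.192 = 1.09e-05. Haaland: 1/√f = -1.8 log₁₀[(1.09e-05/3.7)^1.11 + 6.9/3.243e+04] = -1.8 log₁₀[7.29e-07 + 0.000213] = 6.607, so f = 0.02291.
Total minor-loss coefficient ΣK = 3·0.49 + 1·0.53 + 4·0.28 = 3.12.
ΔP = [f·L/D + ΣK]·(ρV²/2) = [0.02291·41.5/0.192 + 3.12]·(1110·1.811²/2) = [4.951 + 3.12]·1820 = 1.469e+04 Pa.
Head loss h_f = ΔP/(ρg) = 1.469e+04/(1110·9.81) = 1.35 m.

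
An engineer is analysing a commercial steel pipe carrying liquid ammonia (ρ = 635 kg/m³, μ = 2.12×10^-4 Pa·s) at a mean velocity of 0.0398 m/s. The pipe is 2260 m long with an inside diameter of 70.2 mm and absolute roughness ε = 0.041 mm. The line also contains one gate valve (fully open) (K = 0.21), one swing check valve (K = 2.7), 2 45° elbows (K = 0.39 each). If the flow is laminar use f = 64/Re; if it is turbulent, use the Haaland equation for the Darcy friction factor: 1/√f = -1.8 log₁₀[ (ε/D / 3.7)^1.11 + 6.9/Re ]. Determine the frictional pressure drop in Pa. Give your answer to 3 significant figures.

ΔP ≈ 538 Pa

Reynolds number Re = ρVD/μ = 635 · 0.0398 · 0.0702 / 0.000212 = 8369.
Re > 4000 → turbulent. Relative roughness ε/D = 4.1e-05/0.0702 = 0.000584. Haaland: 1/√f = -1.8 log₁₀[(0.000584/3.7)^1.11 + 6.9/8369] = -1.8 log₁₀[6.03e-05 + 0.000825] = 5.496, so f = 0.03311.
Total minor-loss coefficient ΣK = 1·0.21 + 1·2.7 + 2·0.39 = 3.69.
ΔP = [f·L/D + ΣK]·(ρV²/2) = [0.03311·2260/0.0702 + 3.69]·(635·0.0398²/2) = [1066 + 3.69]·0.5029 = 537.9 Pa.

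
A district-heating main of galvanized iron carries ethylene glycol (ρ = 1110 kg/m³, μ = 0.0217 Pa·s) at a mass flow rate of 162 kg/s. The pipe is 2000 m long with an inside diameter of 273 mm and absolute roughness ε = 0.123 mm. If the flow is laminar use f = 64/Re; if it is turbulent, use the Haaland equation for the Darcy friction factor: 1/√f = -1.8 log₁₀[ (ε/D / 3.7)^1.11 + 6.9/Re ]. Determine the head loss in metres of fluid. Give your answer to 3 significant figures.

h_f ≈ 54.9 m

A = πD²/4 = π(0.273)²/4 = 0.05853 m²; mean velocity V = ṁ/(ρA) = 162/(1110 · 0.05853) = 2.493 m/s.
Reynolds number Re = ρVD/μ = 1110 · 2.493 · 0.273 / 0.0217 = 3.482e+04.
Re > 4000 → turbulent. Relative roughness ε/D = 0.000123/0.273 = 0.000451. Haaland: 1/√f = -1.8 log₁₀[(0.000451/3.7)^1.11 + 6.9/3.482e+04] = -1.8 log₁₀[4.52e-05 + 0.000198] = 6.505, so f = 0.02363.
Darcy-Weisbach: ΔP = f(L/D)(ρV²/2) = 0.02363·(2000/0.273)·(1110·2.493²/2) = 0.02363·7326·3450 = 5.974e+05 Pa.
Head loss h_f = ΔP/(ρg) = 5.974e+05/(1110·9.81) = 54.9 m.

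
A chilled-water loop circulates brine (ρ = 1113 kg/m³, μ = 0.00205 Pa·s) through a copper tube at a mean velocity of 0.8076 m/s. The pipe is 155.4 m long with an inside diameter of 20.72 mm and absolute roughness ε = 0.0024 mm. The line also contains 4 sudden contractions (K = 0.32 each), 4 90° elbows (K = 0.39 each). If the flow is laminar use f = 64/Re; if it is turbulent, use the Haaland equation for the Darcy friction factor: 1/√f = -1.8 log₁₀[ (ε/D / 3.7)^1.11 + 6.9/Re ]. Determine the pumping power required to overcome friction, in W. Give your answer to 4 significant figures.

P ≈ 23.88 W

Reynolds number Re = ρVD/μ = 1113 · 0.8076 · 0.02072 / 0.00205 = 9085.
Re > 4000 → turbulent. Relative roughness ε/D = 2.4e-06/0.02072 = 0.000116. Haaland: 1/√f = -1.8 log₁₀[(0.000116/3.7)^1.11 + 6.9/9085] = -1.8 log₁₀[1e-05 + 0.000759] = 5.605, so f = 0.03183.
Total minor-loss coefficient ΣK = 4·0.32 + 4·0.39 = 2.84.
ΔP = [f·L/D + ΣK]·(ρV²/2) = [0.03183·155.4/0.02072 + 2.84]·(1113·0.8076²/2) = [238.7 + 2.84]·363 = 8.769e+04 Pa.
Q = V·A = 0.8076·0.0003372 = 0.0002723 m³/s.
Pumping power P = QΔP = 0.0002723·8.769e+04 = 23.878 W = 23.88 W.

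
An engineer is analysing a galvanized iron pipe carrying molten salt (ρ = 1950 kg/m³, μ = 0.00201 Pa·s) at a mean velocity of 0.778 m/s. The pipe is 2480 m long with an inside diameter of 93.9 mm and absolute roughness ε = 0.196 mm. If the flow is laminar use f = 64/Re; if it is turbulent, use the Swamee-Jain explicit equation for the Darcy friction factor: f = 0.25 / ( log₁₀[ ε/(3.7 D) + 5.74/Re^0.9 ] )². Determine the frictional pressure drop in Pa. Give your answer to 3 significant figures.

ΔP ≈ 408000 Pa

Reynolds number Re = ρVD/μ = 1950 · 0.778 · 0.0939 / 0.00201 = 7.087e+04.
Re > 4000 → turbulent. Relative roughness ε/D = 0.000196/0.0939 = 0.00209. Swamee-Jain: f = 0.25/(log₁₀[0.00209/3.7 + 5.74/7.087e+04^0.9])² = 0.25/(log₁₀[0.000564 + 0.000247])² = 0.25/(-3.091)² = 0.02617.
Darcy-Weisbach: ΔP = f(L/D)(ρV²/2) = 0.02617·(2480/0.0939)·(1950·0.778²/2) = 0.02617·2.641e+04·590.2 = 4.079e+05 Pa.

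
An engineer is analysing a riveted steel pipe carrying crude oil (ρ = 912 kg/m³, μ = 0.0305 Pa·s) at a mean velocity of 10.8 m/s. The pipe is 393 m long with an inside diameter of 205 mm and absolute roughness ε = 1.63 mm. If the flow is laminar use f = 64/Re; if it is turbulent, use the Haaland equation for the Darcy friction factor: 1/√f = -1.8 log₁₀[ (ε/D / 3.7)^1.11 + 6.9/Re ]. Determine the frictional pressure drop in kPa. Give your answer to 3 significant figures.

Reynolds number Re = ρVD/μ = 912 · 10.8 · 0.205 / 0.0305 = 6.62e+04.
Re > 4000 → turbulent. Relative roughness ε/D = 0.00163/0.205 = 0.00795. Haaland: 1/√f = -1.8 log₁₀[(0.00795/3.7)^1.11 + 6.9/6.62e+04] = -1.8 log₁₀[0.00109 + 0.000104] = 5.259, so f = 0.03616.
Darcy-Weisbach: ΔP = f(L/D)(ρV²/2) = 0.03616·(393/0.205)·(912·10.8²/2) = 0.03616·1917·5.319e+04 = 3.687e+06 Pa.
ΔP = 3.687e+06 Pa = 3690 kPa.

ΔP ≈ 3690 kPa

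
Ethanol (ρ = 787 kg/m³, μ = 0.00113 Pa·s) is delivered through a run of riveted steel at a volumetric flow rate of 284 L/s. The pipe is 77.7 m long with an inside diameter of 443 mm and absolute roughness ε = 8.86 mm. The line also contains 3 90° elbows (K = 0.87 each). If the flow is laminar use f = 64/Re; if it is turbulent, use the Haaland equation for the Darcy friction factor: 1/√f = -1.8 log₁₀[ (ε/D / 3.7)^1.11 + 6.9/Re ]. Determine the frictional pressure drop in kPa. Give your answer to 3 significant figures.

ΔP ≈ 14.9 kPa

Q = 284 L/s = 284/1000 = 0.284 m³/s.
Cross-sectional area A = πD²/4 = π(0.443)²/4 = 0.1541 m²; mean velocity V = Q/A = 0.284/0.1541 = 1.843 m/s.
Reynolds number Re = ρVD/μ = 787 · 1.843 · 0.443 / 0.00113 = 5.685e+05.
Re > 4000 → turbulent. Relative roughness ε/D = 0.00886/0.443 = 0.02. Haaland: 1/√f = -1.8 log₁₀[(0.02/3.7)^1.11 + 6.9/5.685e+05] = -1.8 log₁₀[0.00304 + 1.21e-05] = 4.527, so f = 0.0488.
Total minor-loss coefficient ΣK = 3·0.87 = 2.61.
ΔP = [f·L/D + ΣK]·(ρV²/2) = [0.0488·77.7/0.443 + 2.61]·(787·1.843²/2) = [8.56 + 2.61]·1336 = 1.492e+04 Pa.
ΔP = 1.492e+04 Pa = 14.9 kPa.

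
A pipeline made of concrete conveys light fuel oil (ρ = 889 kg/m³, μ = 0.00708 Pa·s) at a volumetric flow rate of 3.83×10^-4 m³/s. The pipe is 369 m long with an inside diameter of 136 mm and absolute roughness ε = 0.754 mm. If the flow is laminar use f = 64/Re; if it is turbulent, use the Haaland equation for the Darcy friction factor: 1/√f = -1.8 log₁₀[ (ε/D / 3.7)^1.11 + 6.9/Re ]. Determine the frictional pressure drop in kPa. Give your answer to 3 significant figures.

Cross-sectional area A = πD²/4 = π(0.136)²/4 = 0.01453 m²; mean velocity V = Q/A = 0.000383/0.01453 = 0.02637 m/s.
Reynolds number Re = ρVD/μ = 889 · 0.02637 · 0.136 / 0.00708 = 450.2.
Re < 2300 → laminar flow, so f = 64/Re = 64/450.2 = 0.1421 (the turbulent correlation is not needed).
Darcy-Weisbach: ΔP = f(L/D)(ρV²/2) = 0.1421·(369/0.136)·(889·0.02637²/2) = 0.1421·2713·0.309 = 119.2 Pa.
ΔP = 119.2 Pa = 0.119 kPa.

ΔP ≈ 0.119 kPa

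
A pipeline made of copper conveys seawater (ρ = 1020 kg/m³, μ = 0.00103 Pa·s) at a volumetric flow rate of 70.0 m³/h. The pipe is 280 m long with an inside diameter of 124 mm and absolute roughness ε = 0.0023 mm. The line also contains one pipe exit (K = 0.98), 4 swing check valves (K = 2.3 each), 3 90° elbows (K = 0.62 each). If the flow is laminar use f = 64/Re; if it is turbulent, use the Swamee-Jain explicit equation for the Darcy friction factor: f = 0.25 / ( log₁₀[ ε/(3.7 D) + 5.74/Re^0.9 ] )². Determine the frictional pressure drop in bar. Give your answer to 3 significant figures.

Q = 70.0 m³/h = 70.0/3600 = 0.01944 m³/s.
Cross-sectional area A = πD²/4 = π(0.124)²/4 = 0.01208 m²; mean velocity V = Q/A = 0.01944/0.01208 = 1.61 m/s.
Reynolds number Re = ρVD/μ = 1020 · 1.61 · 0.124 / 0.00103 = 1.977e+05.
Re > 4000 → turbulent. Relative roughness ε/D = 2.3e-06/0.124 = 1.85e-05. Swamee-Jain: f = 0.25/(log₁₀[1.85e-05/3.7 + 5.74/1.977e+05^0.9])² = 0.25/(log₁₀[5.01e-06 + 9.83e-05])² = 0.25/(-3.986)² = 0.01574.
Total minor-loss coefficient ΣK = 1·0.98 + 4·2.3 + 3·0.62 = 12.
ΔP = [f·L/D + ΣK]·(ρV²/2) = [0.01574·280/0.124 + 12]·(1020·1.61²/2) = [35.53 + 12]·1322 = 6.29e+04 Pa.
ΔP = 6.29e+04 Pa = 0.629 bar.

ΔP ≈ 0.629 bar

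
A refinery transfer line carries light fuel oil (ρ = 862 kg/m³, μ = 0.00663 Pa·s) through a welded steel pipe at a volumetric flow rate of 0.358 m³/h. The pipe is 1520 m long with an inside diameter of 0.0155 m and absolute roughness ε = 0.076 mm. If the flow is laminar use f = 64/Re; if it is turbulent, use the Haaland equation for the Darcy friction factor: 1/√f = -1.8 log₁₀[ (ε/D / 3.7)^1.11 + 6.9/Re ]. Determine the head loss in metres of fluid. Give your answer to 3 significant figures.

h_f ≈ 83.7 m

Q = 0.358 m³/h = 0.358/3600 = 9.944e-05 m³/s.
Cross-sectional area A = πD²/4 = π(0.0155)²/4 = 0.0001887 m²; mean velocity V = Q/A = 9.944e-05/0.0001887 = 0.527 m/s.
Reynolds number Re = ρVD/μ = 862 · 0.527 · 0.0155 / 0.00663 = 1062.
Re < 2300 → laminar flow, so f = 64/Re = 64/1062 = 0.06026 (the turbulent correlation is not needed).
Darcy-Weisbach: ΔP = f(L/D)(ρV²/2) = 0.06026·(1520/0.0155)·(862·0.527²/2) = 0.06026·9.806e+04·119.7 = 7.074e+05 Pa.
Head loss h_f = ΔP/(ρg) = 7.074e+05/(862·9.81) = 83.7 m.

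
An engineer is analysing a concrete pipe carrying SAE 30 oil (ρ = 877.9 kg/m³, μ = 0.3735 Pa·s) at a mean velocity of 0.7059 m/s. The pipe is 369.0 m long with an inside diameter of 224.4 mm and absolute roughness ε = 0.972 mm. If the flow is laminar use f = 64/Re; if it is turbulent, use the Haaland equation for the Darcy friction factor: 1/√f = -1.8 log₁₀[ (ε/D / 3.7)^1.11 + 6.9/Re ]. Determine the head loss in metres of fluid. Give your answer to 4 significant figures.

h_f ≈ 7.179 m

Reynolds number Re = ρVD/μ = 877.9 · 0.7059 · 0.2244 / 0.373 = 372.3.
Re < 2300 → laminar flow, so f = 64/Re = 64/372.3 = 0.1719 (the turbulent correlation is not needed).
Darcy-Weisbach: ΔP = f(L/D)(ρV²/2) = 0.1719·(369/0.2244)·(877.9·0.7059²/2) = 0.1719·1644·218.7 = 6.183e+04 Pa.
Head loss h_f = ΔP/(ρg) = 6.183e+04/(877.9·9.81) = 7.179 m.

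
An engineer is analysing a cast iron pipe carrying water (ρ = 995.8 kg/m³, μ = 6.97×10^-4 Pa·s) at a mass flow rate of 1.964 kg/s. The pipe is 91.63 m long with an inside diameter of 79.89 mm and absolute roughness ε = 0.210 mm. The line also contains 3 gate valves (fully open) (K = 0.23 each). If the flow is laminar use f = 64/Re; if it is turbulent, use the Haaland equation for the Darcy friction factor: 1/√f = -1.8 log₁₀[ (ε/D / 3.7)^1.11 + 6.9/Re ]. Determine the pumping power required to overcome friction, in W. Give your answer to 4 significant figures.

A = πD²/4 = π(0.07989)²/4 = 0.005013 m²; mean velocity V = ṁ/(ρA) = 1.964/(995.8 · 0.005013) = 0.3935 m/s.
Reynolds number Re = ρVD/μ = 995.8 · 0.3935 · 0.07989 / 0.000697 = 4.491e+04.
Re > 4000 → turbulent. Relative roughness ε/D = 0.00021/0.07989 = 0.00263. Haaland: 1/√f = -1.8 log₁₀[(0.00263/3.7)^1.11 + 6.9/4.491e+04] = -1.8 log₁₀[0.00032 + 0.000154] = 5.984, so f = 0.02793.
Total minor-loss coefficient ΣK = 3·0.23 = 0.69.
ΔP = [f·L/D + ΣK]·(ρV²/2) = [0.02793·91.63/0.07989 + 0.69]·(995.8·0.3935²/2) = [32.03 + 0.69]·77.08 = 2522 Pa.
Q = ṁ/ρ = 1.964/995.8 = 0.001972 m³/s.
Pumping power P = QΔP = 0.001972·2522 = 4.9739 W = 4.974 W.

P ≈ 4.974 W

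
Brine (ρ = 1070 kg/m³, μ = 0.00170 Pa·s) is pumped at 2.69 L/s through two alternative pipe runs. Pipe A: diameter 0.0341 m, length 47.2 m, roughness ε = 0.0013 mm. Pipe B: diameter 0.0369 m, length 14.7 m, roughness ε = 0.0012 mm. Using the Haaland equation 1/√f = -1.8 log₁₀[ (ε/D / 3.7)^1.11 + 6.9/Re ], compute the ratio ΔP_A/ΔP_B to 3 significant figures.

Pipe A: V = Q/A = 0.00269/0.0009133 = 2.945 m/s; Re = 6.322e+04; ε/D = 3.81e-05; Haaland → f = 0.01978; ΔP_A = f(L/D)(ρV²/2) = 1.271e+05 Pa.
Pipe B: V = Q/A = 0.00269/0.001069 = 2.515 m/s; Re = 5.842e+04; ε/D = 3.25e-05; Haaland → f = 0.0201; ΔP_B = f(L/D)(ρV²/2) = 2.71e+04 Pa.
ΔP_A/ΔP_B = 1.271e+05/2.71e+04 = 4.69.

ΔP_A/ΔP_B ≈ 4.69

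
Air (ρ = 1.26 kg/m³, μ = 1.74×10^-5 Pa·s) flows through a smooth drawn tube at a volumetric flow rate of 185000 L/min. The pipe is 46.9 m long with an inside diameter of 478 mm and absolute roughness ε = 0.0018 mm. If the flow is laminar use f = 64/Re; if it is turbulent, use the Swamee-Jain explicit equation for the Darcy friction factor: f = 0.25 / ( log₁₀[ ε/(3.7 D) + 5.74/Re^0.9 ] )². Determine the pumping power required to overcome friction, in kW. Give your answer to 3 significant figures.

P ≈ 0.718 kW

Q = 185000 L/min = 185000/60000 = 3.083 m³/s.
Cross-sectional area A = πD²/4 = π(0.478)²/4 = 0.1795 m²; mean velocity V = Q/A = 3.083/0.1795 = 17.18 m/s.
Reynolds number Re = ρVD/μ = 1.26 · 17.18 · 0.478 / 1.74e-05 = 5.947e+05.
Re > 4000 → turbulent. Relative roughness ε/D = 1.8e-06/0.478 = 3.77e-06. Swamee-Jain: f = 0.25/(log₁₀[3.77e-06/3.7 + 5.74/5.947e+05^0.9])² = 0.25/(log₁₀[1.02e-06 + 3.65e-05])² = 0.25/(-4.426)² = 0.01276.
Darcy-Weisbach: ΔP = f(L/D)(ρV²/2) = 0.01276·(46.9/0.478)·(1.26·17.18²/2) = 0.01276·98.12·186 = 232.9 Pa.
Pumping power P = QΔP = 3.083·232.9 = 718.1 W = 0.718 kW.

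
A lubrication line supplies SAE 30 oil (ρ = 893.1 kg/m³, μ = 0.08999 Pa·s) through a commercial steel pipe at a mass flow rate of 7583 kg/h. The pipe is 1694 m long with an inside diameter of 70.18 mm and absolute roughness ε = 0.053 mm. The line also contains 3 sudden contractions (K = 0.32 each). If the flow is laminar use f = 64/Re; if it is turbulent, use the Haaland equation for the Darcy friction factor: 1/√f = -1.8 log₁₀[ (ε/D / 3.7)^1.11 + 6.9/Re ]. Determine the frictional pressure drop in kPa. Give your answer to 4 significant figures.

ṁ = 7583 kg/h = 7583/3600 = 2.106 kg/s.
A = πD²/4 = π(0.07018)²/4 = 0.003868 m²; mean velocity V = ṁ/(ρA) = 2.106/(893.1 · 0.003868) = 0.6097 m/s.
Reynolds number Re = ρVD/μ = 893.1 · 0.6097 · 0.07018 / 0.09 = 424.7.
Re < 2300 → laminar flow, so f = 64/Re = 64/424.7 = 0.1507 (the turbulent correlation is not needed).
Total minor-loss coefficient ΣK = 3·0.32 = 0.96.
ΔP = [f·L/D + ΣK]·(ρV²/2) = [0.1507·1694/0.07018 + 0.96]·(893.1·0.6097²/2) = [3638 + 0.96]·166 = 6.04e+05 Pa.
ΔP = 6.04e+05 Pa = 604.0 kPa.

ΔP ≈ 604.0 kPa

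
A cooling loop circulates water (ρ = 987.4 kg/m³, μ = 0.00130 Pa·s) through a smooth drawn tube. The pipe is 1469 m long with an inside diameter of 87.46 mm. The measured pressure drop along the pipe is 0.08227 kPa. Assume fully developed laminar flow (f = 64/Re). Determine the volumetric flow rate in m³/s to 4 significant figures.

For laminar flow, f = 64/Re with Re = ρVD/μ, so Darcy-Weisbach reduces to ΔP = 32μLV/D². Solving for V: V = ΔP·D²/(32μL) = 82.27·(0.08746)²/(32·0.0013·1469) = 0.0103 m/s.
Check: Re = ρVD/μ = 987.4·0.0103·0.08746/0.0013 = 684.1 < 2300, so the laminar assumption holds.
Q = V·A = 0.0103·(π/4·0.08746²) = 6.187e-05 m³/s = 6.187×10^-5 m³/s.

Q ≈ 6.187×10^-5 m³/s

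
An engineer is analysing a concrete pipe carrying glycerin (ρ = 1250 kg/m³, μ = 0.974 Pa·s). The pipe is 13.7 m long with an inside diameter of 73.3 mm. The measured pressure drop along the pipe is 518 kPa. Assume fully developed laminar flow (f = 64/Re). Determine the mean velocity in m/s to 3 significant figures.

For laminar flow, f = 64/Re with Re = ρVD/μ, so Darcy-Weisbach reduces to ΔP = 32μLV/D². Solving for V: V = ΔP·D²/(32μL) = 5.18e+05·(0.0733)²/(32·0.974·13.7) = 6.518 m/s.
Check: Re = ρVD/μ = 1250·6.518·0.0733/0.974 = 613.1 < 2300, so the laminar assumption holds.

V ≈ 6.52 m/s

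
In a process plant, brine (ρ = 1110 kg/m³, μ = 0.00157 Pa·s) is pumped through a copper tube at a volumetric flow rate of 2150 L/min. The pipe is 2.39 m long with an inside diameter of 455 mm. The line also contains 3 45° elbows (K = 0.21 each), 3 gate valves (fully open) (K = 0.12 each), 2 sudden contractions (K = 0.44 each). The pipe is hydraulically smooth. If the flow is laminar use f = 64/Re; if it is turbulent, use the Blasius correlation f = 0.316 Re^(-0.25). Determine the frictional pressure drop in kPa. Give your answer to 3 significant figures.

ΔP ≈ 0.0531 kPa

Q = 2150 L/min = 2150/60000 = 0.03583 m³/s.
Cross-sectional area A = πD²/4 = π(0.455)²/4 = 0.1626 m²; mean velocity V = Q/A = 0.03583/0.1626 = 0.2204 m/s.
Reynolds number Re = ρVD/μ = 1110 · 0.2204 · 0.455 / 0.00157 = 7.089e+04.
Re > 4000 → turbulent. Smooth-pipe (Blasius): f = 0.316 Re^(-0.25) = 0.316/(7.089e+04)^0.25 = 0.01937.
Total minor-loss coefficient ΣK = 3·0.21 + 3·0.12 + 2·0.44 = 1.87.
ΔP = [f·L/D + ΣK]·(ρV²/2) = [0.01937·2.39/0.455 + 1.87]·(1110·0.2204²/2) = [0.1017 + 1.87]·26.96 = 53.15 Pa.
ΔP = 53.15 Pa = 0.0531 kPa.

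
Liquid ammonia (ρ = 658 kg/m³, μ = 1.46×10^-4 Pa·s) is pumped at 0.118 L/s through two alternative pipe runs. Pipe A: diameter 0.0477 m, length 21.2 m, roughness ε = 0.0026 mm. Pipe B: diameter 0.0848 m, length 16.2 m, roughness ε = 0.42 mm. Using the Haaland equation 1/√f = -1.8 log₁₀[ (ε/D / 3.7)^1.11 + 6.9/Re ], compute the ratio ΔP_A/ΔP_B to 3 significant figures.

Pipe A: V = Q/A = 0.000118/0.001787 = 0.06603 m/s; Re = 1.42e+04; ε/D = 5.45e-05; Haaland → f = 0.02818; ΔP_A = f(L/D)(ρV²/2) = 17.97 Pa.
Pipe B: V = Q/A = 0.000118/0.005648 = 0.02089 m/s; Re = 7985; ε/D = 0.00495; Haaland → f = 0.03879; ΔP_B = f(L/D)(ρV²/2) = 1.064 Pa.
ΔP_A/ΔP_B = 17.97/1.064 = 16.9.

ΔP_A/ΔP_B ≈ 16.9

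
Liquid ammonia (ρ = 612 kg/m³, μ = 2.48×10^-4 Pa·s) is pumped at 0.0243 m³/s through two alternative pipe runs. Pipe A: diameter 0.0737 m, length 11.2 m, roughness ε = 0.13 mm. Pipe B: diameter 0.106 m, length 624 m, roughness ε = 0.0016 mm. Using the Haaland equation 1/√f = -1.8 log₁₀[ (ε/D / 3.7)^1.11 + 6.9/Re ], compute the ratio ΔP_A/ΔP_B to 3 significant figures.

ΔP_A/ΔP_B ≈ 0.203

Pipe A: V = Q/A = 0.0243/0.004266 = 5.696 m/s; Re = 1.036e+06; ε/D = 0.00176; Haaland → f = 0.02287; ΔP_A = f(L/D)(ρV²/2) = 3.451e+04 Pa.
Pipe B: V = Q/A = 0.0243/0.008825 = 2.754 m/s; Re = 7.203e+05; ε/D = 1.51e-05; Haaland → f = 0.01248; ΔP_B = f(L/D)(ρV²/2) = 1.704e+05 Pa.
ΔP_A/ΔP_B = 3.451e+04/1.704e+05 = 0.203.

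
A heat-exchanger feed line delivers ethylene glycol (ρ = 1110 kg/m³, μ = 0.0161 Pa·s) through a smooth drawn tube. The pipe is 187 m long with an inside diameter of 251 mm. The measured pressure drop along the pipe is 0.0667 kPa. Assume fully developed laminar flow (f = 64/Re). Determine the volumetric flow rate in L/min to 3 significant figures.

For laminar flow, f = 64/Re with Re = ρVD/μ, so Darcy-Weisbach reduces to ΔP = 32μLV/D². Solving for V: V = ΔP·D²/(32μL) = 66.7·(0.251)²/(32·0.0161·187) = 0.04362 m/s.
Check: Re = ρVD/μ = 1110·0.04362·0.251/0.0161 = 754.8 < 2300, so the laminar assumption holds.
Q = V·A = 0.04362·(π/4·0.251²) = 0.002158 m³/s = 129 L/min.

Q ≈ 129 L/min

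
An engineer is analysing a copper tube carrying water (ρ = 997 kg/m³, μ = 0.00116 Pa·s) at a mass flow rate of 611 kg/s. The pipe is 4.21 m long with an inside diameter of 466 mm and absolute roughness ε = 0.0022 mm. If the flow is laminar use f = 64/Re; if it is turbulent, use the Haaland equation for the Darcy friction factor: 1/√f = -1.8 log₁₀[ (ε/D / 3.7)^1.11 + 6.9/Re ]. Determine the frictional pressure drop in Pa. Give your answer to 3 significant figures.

A = πD²/4 = π(0.466)²/4 = 0.1706 m²; mean velocity V = ṁ/(ρA) = 611/(997 · 0.1706) = 3.593 m/s.
Reynolds number Re = ρVD/μ = 997 · 3.593 · 0.466 / 0.00116 = 1.439e+06.
Re > 4000 → turbulent. Relative roughness ε/D = 2.2e-06/0.466 = 4.72e-06. Haaland: 1/√f = -1.8 log₁₀[(4.72e-06/3.7)^1.11 + 6.9/1.439e+06] = -1.8 log₁₀[2.87e-07 + 4.79e-06] = 9.529, so f = 0.01101.
Darcy-Weisbach: ΔP = f(L/D)(ρV²/2) = 0.01101·(4.21/0.466)·(997·3.593²/2) = 0.01101·9.034·6436 = 640.3 Pa.

ΔP ≈ 640 Pa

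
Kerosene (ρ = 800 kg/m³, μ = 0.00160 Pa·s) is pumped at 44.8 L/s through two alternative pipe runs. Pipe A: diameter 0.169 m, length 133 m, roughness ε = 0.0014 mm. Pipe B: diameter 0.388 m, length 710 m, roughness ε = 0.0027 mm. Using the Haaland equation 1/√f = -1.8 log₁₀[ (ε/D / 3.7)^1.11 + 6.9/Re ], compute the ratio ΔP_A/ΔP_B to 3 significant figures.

ΔP_A/ΔP_B ≈ 10.1

Pipe A: V = Q/A = 0.0448/0.02243 = 1.997 m/s; Re = 1.688e+05; ε/D = 8.28e-06; Haaland → f = 0.01607; ΔP_A = f(L/D)(ρV²/2) = 2.017e+04 Pa.
Pipe B: V = Q/A = 0.0448/0.1182 = 0.3789 m/s; Re = 7.351e+04; ε/D = 6.96e-06; Haaland → f = 0.01905; ΔP_B = f(L/D)(ρV²/2) = 2002 Pa.
ΔP_A/ΔP_B = 2.017e+04/2002 = 10.1.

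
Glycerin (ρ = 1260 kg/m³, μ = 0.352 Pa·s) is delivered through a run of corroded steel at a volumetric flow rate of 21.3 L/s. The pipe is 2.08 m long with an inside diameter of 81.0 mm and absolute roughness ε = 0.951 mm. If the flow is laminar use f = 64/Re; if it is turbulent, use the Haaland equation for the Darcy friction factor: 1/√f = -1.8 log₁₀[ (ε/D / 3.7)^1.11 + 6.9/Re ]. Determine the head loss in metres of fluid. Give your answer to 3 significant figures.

Q = 21.3 L/s = 21.3/1000 = 0.0213 m³/s.
Cross-sectional area A = πD²/4 = π(0.081)²/4 = 0.005153 m²; mean velocity V = Q/A = 0.0213/0.005153 = 4.134 m/s.
Reynolds number Re = ρVD/μ = 1260 · 4.134 · 0.081 / 0.352 = 1198.
Re < 2300 → laminar flow, so f = 64/Re = 64/1198 = 0.0534 (the turbulent correlation is not needed).
Darcy-Weisbach: ΔP = f(L/D)(ρV²/2) = 0.0534·(2.08/0.081)·(1260·4.134²/2) = 0.0534·25.68·1.076e+04 = 1.476e+04 Pa.
Head loss h_f = ΔP/(ρg) = 1.476e+04/(1260·9.81) = 1.19 m.

h_f ≈ 1.19 m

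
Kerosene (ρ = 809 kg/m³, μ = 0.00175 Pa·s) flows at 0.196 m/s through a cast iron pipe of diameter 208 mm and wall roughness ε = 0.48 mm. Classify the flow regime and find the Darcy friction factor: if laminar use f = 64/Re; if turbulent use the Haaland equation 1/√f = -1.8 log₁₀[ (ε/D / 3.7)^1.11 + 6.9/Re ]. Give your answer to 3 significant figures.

f ≈ 0.0303

Re = ρVD/μ = 809·0.196·0.208/0.00175 = 1.885e+04.
Re > 4000 → turbulent. ε/D = 0.00048/0.208 = 0.00231; Haaland: 1/√f = -1.8 log₁₀[0.000277 + 0.000366] = 5.745, so f = 0.0303.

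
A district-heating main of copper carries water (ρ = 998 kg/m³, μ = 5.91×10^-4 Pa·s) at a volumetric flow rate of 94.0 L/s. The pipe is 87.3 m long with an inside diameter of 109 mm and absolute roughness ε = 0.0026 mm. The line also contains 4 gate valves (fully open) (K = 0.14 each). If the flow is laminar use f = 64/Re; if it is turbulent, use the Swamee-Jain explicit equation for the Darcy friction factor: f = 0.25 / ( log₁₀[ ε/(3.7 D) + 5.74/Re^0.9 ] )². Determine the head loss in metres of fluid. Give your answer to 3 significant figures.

Q = 94.0 L/s = 94.0/1000 = 0.094 m³/s.
Cross-sectional area A = πD²/4 = π(0.109)²/4 = 0.009331 m²; mean velocity V = Q/A = 0.094/0.009331 = 10.07 m/s.
Reynolds number Re = ρVD/μ = 998 · 10.07 · 0.109 / 0.000591 = 1.854e+06.
Re > 4000 → turbulent. Relative roughness ε/D = 2.6e-06/0.109 = 2.39e-05. Swamee-Jain: f = 0.25/(log₁₀[2.39e-05/3.7 + 5.74/1.854e+06^0.9])² = 0.25/(log₁₀[6.45e-06 + 1.31e-05])² = 0.25/(-4.709)² = 0.01128.
Total minor-loss coefficient ΣK = 4·0.14 = 0.56.
ΔP = [f·L/D + ΣK]·(ρV²/2) = [0.01128·87.3/0.109 + 0.56]·(998·10.07²/2) = [9.031 + 0.56]·5.064e+04 = 4.856e+05 Pa.
Head loss h_f = ΔP/(ρg) = 4.856e+05/(998·9.81) = 49.6 m.

h_f ≈ 49.6 m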